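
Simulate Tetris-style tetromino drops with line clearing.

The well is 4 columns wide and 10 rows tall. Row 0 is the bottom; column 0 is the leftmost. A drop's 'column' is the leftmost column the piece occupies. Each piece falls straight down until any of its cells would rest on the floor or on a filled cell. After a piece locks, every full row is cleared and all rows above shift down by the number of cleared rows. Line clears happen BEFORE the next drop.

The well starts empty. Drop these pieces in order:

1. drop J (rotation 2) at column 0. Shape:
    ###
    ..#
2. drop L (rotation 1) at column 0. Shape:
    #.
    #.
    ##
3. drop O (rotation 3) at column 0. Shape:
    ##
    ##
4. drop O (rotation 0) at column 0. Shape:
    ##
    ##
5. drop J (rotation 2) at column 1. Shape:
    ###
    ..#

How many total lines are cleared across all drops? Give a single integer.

Answer: 0

Derivation:
Drop 1: J rot2 at col 0 lands with bottom-row=0; cleared 0 line(s) (total 0); column heights now [2 2 2 0], max=2
Drop 2: L rot1 at col 0 lands with bottom-row=2; cleared 0 line(s) (total 0); column heights now [5 3 2 0], max=5
Drop 3: O rot3 at col 0 lands with bottom-row=5; cleared 0 line(s) (total 0); column heights now [7 7 2 0], max=7
Drop 4: O rot0 at col 0 lands with bottom-row=7; cleared 0 line(s) (total 0); column heights now [9 9 2 0], max=9
Drop 5: J rot2 at col 1 lands with bottom-row=8; cleared 0 line(s) (total 0); column heights now [9 10 10 10], max=10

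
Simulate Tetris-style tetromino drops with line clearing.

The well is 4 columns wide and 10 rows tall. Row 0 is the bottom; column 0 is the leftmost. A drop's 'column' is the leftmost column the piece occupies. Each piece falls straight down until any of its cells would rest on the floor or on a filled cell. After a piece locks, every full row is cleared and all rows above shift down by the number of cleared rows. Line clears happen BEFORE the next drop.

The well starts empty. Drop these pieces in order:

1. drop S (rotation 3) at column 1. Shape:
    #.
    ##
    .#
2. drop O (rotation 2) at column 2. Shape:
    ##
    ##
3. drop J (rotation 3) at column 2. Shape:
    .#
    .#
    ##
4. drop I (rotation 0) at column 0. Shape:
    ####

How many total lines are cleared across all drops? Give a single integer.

Answer: 1

Derivation:
Drop 1: S rot3 at col 1 lands with bottom-row=0; cleared 0 line(s) (total 0); column heights now [0 3 2 0], max=3
Drop 2: O rot2 at col 2 lands with bottom-row=2; cleared 0 line(s) (total 0); column heights now [0 3 4 4], max=4
Drop 3: J rot3 at col 2 lands with bottom-row=4; cleared 0 line(s) (total 0); column heights now [0 3 5 7], max=7
Drop 4: I rot0 at col 0 lands with bottom-row=7; cleared 1 line(s) (total 1); column heights now [0 3 5 7], max=7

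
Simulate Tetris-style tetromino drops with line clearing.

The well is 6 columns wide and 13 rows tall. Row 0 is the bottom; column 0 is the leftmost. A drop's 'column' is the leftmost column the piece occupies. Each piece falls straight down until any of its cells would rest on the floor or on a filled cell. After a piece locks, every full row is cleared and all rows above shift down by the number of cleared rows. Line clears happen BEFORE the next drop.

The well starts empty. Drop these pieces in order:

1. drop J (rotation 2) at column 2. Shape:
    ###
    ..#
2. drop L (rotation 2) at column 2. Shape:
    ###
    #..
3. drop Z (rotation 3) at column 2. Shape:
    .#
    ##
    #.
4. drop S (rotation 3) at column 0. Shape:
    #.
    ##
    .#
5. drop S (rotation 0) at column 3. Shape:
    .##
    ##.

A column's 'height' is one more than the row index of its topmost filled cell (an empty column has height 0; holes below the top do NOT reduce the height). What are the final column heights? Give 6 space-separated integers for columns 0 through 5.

Answer: 3 2 6 8 9 9

Derivation:
Drop 1: J rot2 at col 2 lands with bottom-row=0; cleared 0 line(s) (total 0); column heights now [0 0 2 2 2 0], max=2
Drop 2: L rot2 at col 2 lands with bottom-row=2; cleared 0 line(s) (total 0); column heights now [0 0 4 4 4 0], max=4
Drop 3: Z rot3 at col 2 lands with bottom-row=4; cleared 0 line(s) (total 0); column heights now [0 0 6 7 4 0], max=7
Drop 4: S rot3 at col 0 lands with bottom-row=0; cleared 0 line(s) (total 0); column heights now [3 2 6 7 4 0], max=7
Drop 5: S rot0 at col 3 lands with bottom-row=7; cleared 0 line(s) (total 0); column heights now [3 2 6 8 9 9], max=9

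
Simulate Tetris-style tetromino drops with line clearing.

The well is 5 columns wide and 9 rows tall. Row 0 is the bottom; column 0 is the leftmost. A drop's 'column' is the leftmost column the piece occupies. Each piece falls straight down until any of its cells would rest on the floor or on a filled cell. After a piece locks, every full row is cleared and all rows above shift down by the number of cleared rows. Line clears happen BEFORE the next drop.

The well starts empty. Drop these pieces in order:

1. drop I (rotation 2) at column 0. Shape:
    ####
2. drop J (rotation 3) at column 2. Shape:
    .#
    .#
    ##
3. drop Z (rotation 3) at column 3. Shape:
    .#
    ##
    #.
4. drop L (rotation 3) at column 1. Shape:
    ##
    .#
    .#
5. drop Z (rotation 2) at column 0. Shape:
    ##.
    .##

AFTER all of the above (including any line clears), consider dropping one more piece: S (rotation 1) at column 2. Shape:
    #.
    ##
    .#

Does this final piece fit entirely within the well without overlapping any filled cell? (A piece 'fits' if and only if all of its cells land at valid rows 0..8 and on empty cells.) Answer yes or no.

Drop 1: I rot2 at col 0 lands with bottom-row=0; cleared 0 line(s) (total 0); column heights now [1 1 1 1 0], max=1
Drop 2: J rot3 at col 2 lands with bottom-row=1; cleared 0 line(s) (total 0); column heights now [1 1 2 4 0], max=4
Drop 3: Z rot3 at col 3 lands with bottom-row=4; cleared 0 line(s) (total 0); column heights now [1 1 2 6 7], max=7
Drop 4: L rot3 at col 1 lands with bottom-row=2; cleared 0 line(s) (total 0); column heights now [1 5 5 6 7], max=7
Drop 5: Z rot2 at col 0 lands with bottom-row=5; cleared 0 line(s) (total 0); column heights now [7 7 6 6 7], max=7
Test piece S rot1 at col 2 (width 2): heights before test = [7 7 6 6 7]; fits = True

Answer: yes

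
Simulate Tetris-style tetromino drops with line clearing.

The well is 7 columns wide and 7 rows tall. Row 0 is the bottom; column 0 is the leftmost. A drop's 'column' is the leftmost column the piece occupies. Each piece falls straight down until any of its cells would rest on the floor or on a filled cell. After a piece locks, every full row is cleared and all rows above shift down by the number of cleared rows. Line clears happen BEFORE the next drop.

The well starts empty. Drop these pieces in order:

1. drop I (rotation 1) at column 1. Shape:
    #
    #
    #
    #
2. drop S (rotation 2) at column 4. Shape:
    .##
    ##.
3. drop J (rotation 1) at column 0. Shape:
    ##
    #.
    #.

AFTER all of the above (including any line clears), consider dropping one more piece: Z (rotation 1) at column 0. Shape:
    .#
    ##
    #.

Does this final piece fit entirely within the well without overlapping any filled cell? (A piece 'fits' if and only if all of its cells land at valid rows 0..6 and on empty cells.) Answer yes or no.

Drop 1: I rot1 at col 1 lands with bottom-row=0; cleared 0 line(s) (total 0); column heights now [0 4 0 0 0 0 0], max=4
Drop 2: S rot2 at col 4 lands with bottom-row=0; cleared 0 line(s) (total 0); column heights now [0 4 0 0 1 2 2], max=4
Drop 3: J rot1 at col 0 lands with bottom-row=2; cleared 0 line(s) (total 0); column heights now [5 5 0 0 1 2 2], max=5
Test piece Z rot1 at col 0 (width 2): heights before test = [5 5 0 0 1 2 2]; fits = False

Answer: no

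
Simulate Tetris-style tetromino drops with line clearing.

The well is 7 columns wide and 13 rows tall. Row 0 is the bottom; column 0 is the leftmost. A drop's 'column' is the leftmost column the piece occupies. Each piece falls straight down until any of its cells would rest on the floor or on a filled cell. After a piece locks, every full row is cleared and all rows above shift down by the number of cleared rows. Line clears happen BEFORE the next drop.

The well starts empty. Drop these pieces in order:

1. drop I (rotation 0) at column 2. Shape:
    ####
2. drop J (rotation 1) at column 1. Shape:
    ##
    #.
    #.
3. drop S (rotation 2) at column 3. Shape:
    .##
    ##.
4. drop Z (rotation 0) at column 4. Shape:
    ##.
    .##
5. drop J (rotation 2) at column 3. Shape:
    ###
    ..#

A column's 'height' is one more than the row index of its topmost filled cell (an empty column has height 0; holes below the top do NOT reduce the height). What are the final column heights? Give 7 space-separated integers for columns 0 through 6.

Answer: 0 3 3 7 7 7 4

Derivation:
Drop 1: I rot0 at col 2 lands with bottom-row=0; cleared 0 line(s) (total 0); column heights now [0 0 1 1 1 1 0], max=1
Drop 2: J rot1 at col 1 lands with bottom-row=0; cleared 0 line(s) (total 0); column heights now [0 3 3 1 1 1 0], max=3
Drop 3: S rot2 at col 3 lands with bottom-row=1; cleared 0 line(s) (total 0); column heights now [0 3 3 2 3 3 0], max=3
Drop 4: Z rot0 at col 4 lands with bottom-row=3; cleared 0 line(s) (total 0); column heights now [0 3 3 2 5 5 4], max=5
Drop 5: J rot2 at col 3 lands with bottom-row=5; cleared 0 line(s) (total 0); column heights now [0 3 3 7 7 7 4], max=7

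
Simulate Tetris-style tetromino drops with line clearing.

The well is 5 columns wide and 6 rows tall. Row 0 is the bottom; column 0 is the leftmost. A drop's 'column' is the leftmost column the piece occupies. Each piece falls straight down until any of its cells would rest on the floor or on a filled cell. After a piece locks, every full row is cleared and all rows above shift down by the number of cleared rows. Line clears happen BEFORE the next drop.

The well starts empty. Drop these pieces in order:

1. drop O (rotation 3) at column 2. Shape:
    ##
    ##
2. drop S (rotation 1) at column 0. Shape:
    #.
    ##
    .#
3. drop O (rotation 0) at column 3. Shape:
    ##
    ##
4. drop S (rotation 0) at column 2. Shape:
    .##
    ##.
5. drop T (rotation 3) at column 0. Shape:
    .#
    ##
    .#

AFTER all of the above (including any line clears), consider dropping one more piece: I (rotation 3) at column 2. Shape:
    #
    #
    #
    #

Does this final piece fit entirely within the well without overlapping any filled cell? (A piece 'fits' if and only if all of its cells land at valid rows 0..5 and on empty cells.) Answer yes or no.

Drop 1: O rot3 at col 2 lands with bottom-row=0; cleared 0 line(s) (total 0); column heights now [0 0 2 2 0], max=2
Drop 2: S rot1 at col 0 lands with bottom-row=0; cleared 0 line(s) (total 0); column heights now [3 2 2 2 0], max=3
Drop 3: O rot0 at col 3 lands with bottom-row=2; cleared 0 line(s) (total 0); column heights now [3 2 2 4 4], max=4
Drop 4: S rot0 at col 2 lands with bottom-row=4; cleared 0 line(s) (total 0); column heights now [3 2 5 6 6], max=6
Drop 5: T rot3 at col 0 lands with bottom-row=2; cleared 0 line(s) (total 0); column heights now [4 5 5 6 6], max=6
Test piece I rot3 at col 2 (width 1): heights before test = [4 5 5 6 6]; fits = False

Answer: no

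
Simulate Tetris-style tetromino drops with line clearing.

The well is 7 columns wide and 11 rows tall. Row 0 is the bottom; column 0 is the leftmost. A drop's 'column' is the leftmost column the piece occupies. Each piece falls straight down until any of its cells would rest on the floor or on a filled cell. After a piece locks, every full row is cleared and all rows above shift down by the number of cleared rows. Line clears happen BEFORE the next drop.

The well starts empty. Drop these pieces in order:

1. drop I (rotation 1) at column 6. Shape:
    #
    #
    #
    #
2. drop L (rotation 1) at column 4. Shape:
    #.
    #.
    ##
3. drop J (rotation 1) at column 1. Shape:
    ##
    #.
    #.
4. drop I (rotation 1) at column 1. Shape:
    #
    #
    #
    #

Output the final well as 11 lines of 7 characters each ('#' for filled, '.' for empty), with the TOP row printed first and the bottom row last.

Answer: .......
.......
.......
.......
.#.....
.#.....
.#.....
.#....#
.##.#.#
.#..#.#
.#..###

Derivation:
Drop 1: I rot1 at col 6 lands with bottom-row=0; cleared 0 line(s) (total 0); column heights now [0 0 0 0 0 0 4], max=4
Drop 2: L rot1 at col 4 lands with bottom-row=0; cleared 0 line(s) (total 0); column heights now [0 0 0 0 3 1 4], max=4
Drop 3: J rot1 at col 1 lands with bottom-row=0; cleared 0 line(s) (total 0); column heights now [0 3 3 0 3 1 4], max=4
Drop 4: I rot1 at col 1 lands with bottom-row=3; cleared 0 line(s) (total 0); column heights now [0 7 3 0 3 1 4], max=7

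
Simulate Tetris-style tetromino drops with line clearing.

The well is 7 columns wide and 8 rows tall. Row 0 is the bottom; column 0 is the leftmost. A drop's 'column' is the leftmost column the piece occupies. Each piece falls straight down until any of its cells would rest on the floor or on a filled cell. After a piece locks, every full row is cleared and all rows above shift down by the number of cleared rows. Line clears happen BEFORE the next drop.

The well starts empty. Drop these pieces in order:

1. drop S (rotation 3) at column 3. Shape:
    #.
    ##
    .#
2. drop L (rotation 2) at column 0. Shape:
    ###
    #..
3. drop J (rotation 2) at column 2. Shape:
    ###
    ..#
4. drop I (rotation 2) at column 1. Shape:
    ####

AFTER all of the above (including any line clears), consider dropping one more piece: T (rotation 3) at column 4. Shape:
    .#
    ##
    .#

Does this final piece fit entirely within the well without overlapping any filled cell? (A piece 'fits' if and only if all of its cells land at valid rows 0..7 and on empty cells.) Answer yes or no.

Answer: yes

Derivation:
Drop 1: S rot3 at col 3 lands with bottom-row=0; cleared 0 line(s) (total 0); column heights now [0 0 0 3 2 0 0], max=3
Drop 2: L rot2 at col 0 lands with bottom-row=0; cleared 0 line(s) (total 0); column heights now [2 2 2 3 2 0 0], max=3
Drop 3: J rot2 at col 2 lands with bottom-row=2; cleared 0 line(s) (total 0); column heights now [2 2 4 4 4 0 0], max=4
Drop 4: I rot2 at col 1 lands with bottom-row=4; cleared 0 line(s) (total 0); column heights now [2 5 5 5 5 0 0], max=5
Test piece T rot3 at col 4 (width 2): heights before test = [2 5 5 5 5 0 0]; fits = True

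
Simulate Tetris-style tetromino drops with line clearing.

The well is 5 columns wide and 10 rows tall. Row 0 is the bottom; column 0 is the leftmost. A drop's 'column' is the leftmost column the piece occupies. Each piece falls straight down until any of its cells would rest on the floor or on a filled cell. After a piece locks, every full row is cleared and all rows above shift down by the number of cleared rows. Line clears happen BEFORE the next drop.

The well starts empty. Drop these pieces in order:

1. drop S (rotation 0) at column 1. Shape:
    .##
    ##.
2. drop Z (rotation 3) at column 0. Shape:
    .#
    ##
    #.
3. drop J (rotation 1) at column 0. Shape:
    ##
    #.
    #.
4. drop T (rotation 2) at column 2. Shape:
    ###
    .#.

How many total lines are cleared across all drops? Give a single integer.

Drop 1: S rot0 at col 1 lands with bottom-row=0; cleared 0 line(s) (total 0); column heights now [0 1 2 2 0], max=2
Drop 2: Z rot3 at col 0 lands with bottom-row=0; cleared 0 line(s) (total 0); column heights now [2 3 2 2 0], max=3
Drop 3: J rot1 at col 0 lands with bottom-row=2; cleared 0 line(s) (total 0); column heights now [5 5 2 2 0], max=5
Drop 4: T rot2 at col 2 lands with bottom-row=2; cleared 0 line(s) (total 0); column heights now [5 5 4 4 4], max=5

Answer: 0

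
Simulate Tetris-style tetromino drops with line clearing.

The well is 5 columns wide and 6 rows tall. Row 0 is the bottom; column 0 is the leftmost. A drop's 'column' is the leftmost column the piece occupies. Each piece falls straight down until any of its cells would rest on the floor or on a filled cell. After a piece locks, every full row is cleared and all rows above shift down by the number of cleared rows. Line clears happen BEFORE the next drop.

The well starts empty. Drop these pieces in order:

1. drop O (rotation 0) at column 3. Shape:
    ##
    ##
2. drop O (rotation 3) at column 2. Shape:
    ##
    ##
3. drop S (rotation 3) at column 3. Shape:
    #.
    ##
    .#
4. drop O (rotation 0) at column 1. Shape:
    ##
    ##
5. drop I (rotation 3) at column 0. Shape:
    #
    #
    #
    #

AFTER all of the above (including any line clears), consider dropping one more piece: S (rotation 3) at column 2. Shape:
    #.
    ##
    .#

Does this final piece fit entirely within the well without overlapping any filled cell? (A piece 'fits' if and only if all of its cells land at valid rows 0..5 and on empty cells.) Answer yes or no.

Answer: no

Derivation:
Drop 1: O rot0 at col 3 lands with bottom-row=0; cleared 0 line(s) (total 0); column heights now [0 0 0 2 2], max=2
Drop 2: O rot3 at col 2 lands with bottom-row=2; cleared 0 line(s) (total 0); column heights now [0 0 4 4 2], max=4
Drop 3: S rot3 at col 3 lands with bottom-row=3; cleared 0 line(s) (total 0); column heights now [0 0 4 6 5], max=6
Drop 4: O rot0 at col 1 lands with bottom-row=4; cleared 0 line(s) (total 0); column heights now [0 6 6 6 5], max=6
Drop 5: I rot3 at col 0 lands with bottom-row=0; cleared 0 line(s) (total 0); column heights now [4 6 6 6 5], max=6
Test piece S rot3 at col 2 (width 2): heights before test = [4 6 6 6 5]; fits = False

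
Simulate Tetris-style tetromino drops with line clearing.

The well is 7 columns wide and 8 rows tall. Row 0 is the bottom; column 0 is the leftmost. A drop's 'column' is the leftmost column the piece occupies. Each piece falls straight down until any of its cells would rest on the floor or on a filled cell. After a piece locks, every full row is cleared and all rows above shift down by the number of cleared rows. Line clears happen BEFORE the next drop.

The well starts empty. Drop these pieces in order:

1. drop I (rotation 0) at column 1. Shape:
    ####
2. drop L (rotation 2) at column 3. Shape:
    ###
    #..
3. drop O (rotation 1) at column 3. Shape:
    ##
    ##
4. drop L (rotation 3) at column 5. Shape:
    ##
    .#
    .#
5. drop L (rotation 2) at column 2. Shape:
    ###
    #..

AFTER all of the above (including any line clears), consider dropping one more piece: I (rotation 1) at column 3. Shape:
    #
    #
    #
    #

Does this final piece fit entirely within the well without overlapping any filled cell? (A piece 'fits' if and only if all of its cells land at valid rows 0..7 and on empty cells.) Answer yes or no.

Answer: no

Derivation:
Drop 1: I rot0 at col 1 lands with bottom-row=0; cleared 0 line(s) (total 0); column heights now [0 1 1 1 1 0 0], max=1
Drop 2: L rot2 at col 3 lands with bottom-row=1; cleared 0 line(s) (total 0); column heights now [0 1 1 3 3 3 0], max=3
Drop 3: O rot1 at col 3 lands with bottom-row=3; cleared 0 line(s) (total 0); column heights now [0 1 1 5 5 3 0], max=5
Drop 4: L rot3 at col 5 lands with bottom-row=1; cleared 0 line(s) (total 0); column heights now [0 1 1 5 5 4 4], max=5
Drop 5: L rot2 at col 2 lands with bottom-row=4; cleared 0 line(s) (total 0); column heights now [0 1 6 6 6 4 4], max=6
Test piece I rot1 at col 3 (width 1): heights before test = [0 1 6 6 6 4 4]; fits = False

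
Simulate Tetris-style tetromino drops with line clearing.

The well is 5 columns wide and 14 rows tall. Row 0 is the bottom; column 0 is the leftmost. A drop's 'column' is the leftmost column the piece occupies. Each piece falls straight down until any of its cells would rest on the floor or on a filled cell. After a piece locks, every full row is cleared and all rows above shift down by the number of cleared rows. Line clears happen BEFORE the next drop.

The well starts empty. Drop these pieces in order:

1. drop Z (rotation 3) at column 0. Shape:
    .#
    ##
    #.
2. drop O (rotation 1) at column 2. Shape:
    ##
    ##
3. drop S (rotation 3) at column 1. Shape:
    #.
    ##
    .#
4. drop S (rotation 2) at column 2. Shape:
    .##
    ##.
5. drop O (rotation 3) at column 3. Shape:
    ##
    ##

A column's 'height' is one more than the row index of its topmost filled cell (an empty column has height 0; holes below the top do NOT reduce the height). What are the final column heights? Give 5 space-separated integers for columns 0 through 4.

Answer: 2 5 5 8 8

Derivation:
Drop 1: Z rot3 at col 0 lands with bottom-row=0; cleared 0 line(s) (total 0); column heights now [2 3 0 0 0], max=3
Drop 2: O rot1 at col 2 lands with bottom-row=0; cleared 0 line(s) (total 0); column heights now [2 3 2 2 0], max=3
Drop 3: S rot3 at col 1 lands with bottom-row=2; cleared 0 line(s) (total 0); column heights now [2 5 4 2 0], max=5
Drop 4: S rot2 at col 2 lands with bottom-row=4; cleared 0 line(s) (total 0); column heights now [2 5 5 6 6], max=6
Drop 5: O rot3 at col 3 lands with bottom-row=6; cleared 0 line(s) (total 0); column heights now [2 5 5 8 8], max=8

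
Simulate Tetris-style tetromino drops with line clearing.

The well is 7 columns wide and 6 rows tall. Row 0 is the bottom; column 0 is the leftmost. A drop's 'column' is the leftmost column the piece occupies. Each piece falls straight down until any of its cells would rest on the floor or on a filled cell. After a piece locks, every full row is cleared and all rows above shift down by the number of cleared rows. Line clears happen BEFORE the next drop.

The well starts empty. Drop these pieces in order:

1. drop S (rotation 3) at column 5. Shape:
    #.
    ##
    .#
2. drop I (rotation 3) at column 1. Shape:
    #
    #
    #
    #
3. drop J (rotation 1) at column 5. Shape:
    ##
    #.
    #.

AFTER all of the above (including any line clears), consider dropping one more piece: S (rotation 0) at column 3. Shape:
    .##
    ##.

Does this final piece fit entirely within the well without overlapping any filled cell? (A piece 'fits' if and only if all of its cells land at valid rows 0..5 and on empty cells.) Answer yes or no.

Drop 1: S rot3 at col 5 lands with bottom-row=0; cleared 0 line(s) (total 0); column heights now [0 0 0 0 0 3 2], max=3
Drop 2: I rot3 at col 1 lands with bottom-row=0; cleared 0 line(s) (total 0); column heights now [0 4 0 0 0 3 2], max=4
Drop 3: J rot1 at col 5 lands with bottom-row=3; cleared 0 line(s) (total 0); column heights now [0 4 0 0 0 6 6], max=6
Test piece S rot0 at col 3 (width 3): heights before test = [0 4 0 0 0 6 6]; fits = False

Answer: no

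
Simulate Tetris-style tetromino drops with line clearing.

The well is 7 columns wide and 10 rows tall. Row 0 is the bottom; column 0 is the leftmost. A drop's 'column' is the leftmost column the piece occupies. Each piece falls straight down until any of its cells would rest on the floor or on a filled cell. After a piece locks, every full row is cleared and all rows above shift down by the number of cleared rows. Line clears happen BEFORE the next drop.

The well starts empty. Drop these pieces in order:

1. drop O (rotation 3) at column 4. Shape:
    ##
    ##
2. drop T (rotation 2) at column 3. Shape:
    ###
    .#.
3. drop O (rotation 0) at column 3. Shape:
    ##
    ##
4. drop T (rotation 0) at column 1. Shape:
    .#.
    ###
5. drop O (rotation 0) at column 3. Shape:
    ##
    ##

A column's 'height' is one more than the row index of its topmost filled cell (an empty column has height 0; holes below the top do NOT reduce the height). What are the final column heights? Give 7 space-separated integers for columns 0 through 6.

Drop 1: O rot3 at col 4 lands with bottom-row=0; cleared 0 line(s) (total 0); column heights now [0 0 0 0 2 2 0], max=2
Drop 2: T rot2 at col 3 lands with bottom-row=2; cleared 0 line(s) (total 0); column heights now [0 0 0 4 4 4 0], max=4
Drop 3: O rot0 at col 3 lands with bottom-row=4; cleared 0 line(s) (total 0); column heights now [0 0 0 6 6 4 0], max=6
Drop 4: T rot0 at col 1 lands with bottom-row=6; cleared 0 line(s) (total 0); column heights now [0 7 8 7 6 4 0], max=8
Drop 5: O rot0 at col 3 lands with bottom-row=7; cleared 0 line(s) (total 0); column heights now [0 7 8 9 9 4 0], max=9

Answer: 0 7 8 9 9 4 0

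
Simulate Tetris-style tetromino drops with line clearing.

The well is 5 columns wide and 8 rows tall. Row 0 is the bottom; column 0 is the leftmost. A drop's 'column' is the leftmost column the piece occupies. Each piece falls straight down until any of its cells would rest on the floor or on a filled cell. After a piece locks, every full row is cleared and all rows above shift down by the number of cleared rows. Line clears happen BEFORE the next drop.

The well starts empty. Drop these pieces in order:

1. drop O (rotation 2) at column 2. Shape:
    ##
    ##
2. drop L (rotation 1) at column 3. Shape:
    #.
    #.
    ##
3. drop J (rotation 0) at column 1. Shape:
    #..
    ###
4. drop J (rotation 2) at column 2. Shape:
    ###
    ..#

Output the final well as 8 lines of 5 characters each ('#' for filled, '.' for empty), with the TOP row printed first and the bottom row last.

Answer: .....
.####
.####
...#.
...#.
...##
..##.
..##.

Derivation:
Drop 1: O rot2 at col 2 lands with bottom-row=0; cleared 0 line(s) (total 0); column heights now [0 0 2 2 0], max=2
Drop 2: L rot1 at col 3 lands with bottom-row=2; cleared 0 line(s) (total 0); column heights now [0 0 2 5 3], max=5
Drop 3: J rot0 at col 1 lands with bottom-row=5; cleared 0 line(s) (total 0); column heights now [0 7 6 6 3], max=7
Drop 4: J rot2 at col 2 lands with bottom-row=5; cleared 0 line(s) (total 0); column heights now [0 7 7 7 7], max=7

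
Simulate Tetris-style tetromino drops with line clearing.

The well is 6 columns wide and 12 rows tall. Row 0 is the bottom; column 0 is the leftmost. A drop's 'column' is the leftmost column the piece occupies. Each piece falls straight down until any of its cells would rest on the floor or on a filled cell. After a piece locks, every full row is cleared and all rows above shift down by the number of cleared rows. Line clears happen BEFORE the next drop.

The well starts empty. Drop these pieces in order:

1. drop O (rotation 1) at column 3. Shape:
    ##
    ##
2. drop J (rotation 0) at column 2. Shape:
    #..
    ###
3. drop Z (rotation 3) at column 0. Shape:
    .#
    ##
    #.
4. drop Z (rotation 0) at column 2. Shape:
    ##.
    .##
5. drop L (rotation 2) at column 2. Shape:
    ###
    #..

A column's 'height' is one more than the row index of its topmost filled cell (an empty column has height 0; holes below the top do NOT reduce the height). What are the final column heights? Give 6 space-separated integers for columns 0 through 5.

Drop 1: O rot1 at col 3 lands with bottom-row=0; cleared 0 line(s) (total 0); column heights now [0 0 0 2 2 0], max=2
Drop 2: J rot0 at col 2 lands with bottom-row=2; cleared 0 line(s) (total 0); column heights now [0 0 4 3 3 0], max=4
Drop 3: Z rot3 at col 0 lands with bottom-row=0; cleared 0 line(s) (total 0); column heights now [2 3 4 3 3 0], max=4
Drop 4: Z rot0 at col 2 lands with bottom-row=3; cleared 0 line(s) (total 0); column heights now [2 3 5 5 4 0], max=5
Drop 5: L rot2 at col 2 lands with bottom-row=5; cleared 0 line(s) (total 0); column heights now [2 3 7 7 7 0], max=7

Answer: 2 3 7 7 7 0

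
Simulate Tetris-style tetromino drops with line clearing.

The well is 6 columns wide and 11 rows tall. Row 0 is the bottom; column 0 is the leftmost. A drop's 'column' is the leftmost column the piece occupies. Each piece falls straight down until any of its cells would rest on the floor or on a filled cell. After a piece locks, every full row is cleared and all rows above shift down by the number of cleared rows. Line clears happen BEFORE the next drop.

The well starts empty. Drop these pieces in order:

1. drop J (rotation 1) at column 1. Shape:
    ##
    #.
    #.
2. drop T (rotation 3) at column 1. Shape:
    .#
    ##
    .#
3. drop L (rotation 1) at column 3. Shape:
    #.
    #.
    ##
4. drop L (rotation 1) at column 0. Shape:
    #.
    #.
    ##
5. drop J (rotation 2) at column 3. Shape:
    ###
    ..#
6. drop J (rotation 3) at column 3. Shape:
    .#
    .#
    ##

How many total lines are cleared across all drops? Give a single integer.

Drop 1: J rot1 at col 1 lands with bottom-row=0; cleared 0 line(s) (total 0); column heights now [0 3 3 0 0 0], max=3
Drop 2: T rot3 at col 1 lands with bottom-row=3; cleared 0 line(s) (total 0); column heights now [0 5 6 0 0 0], max=6
Drop 3: L rot1 at col 3 lands with bottom-row=0; cleared 0 line(s) (total 0); column heights now [0 5 6 3 1 0], max=6
Drop 4: L rot1 at col 0 lands with bottom-row=5; cleared 0 line(s) (total 0); column heights now [8 6 6 3 1 0], max=8
Drop 5: J rot2 at col 3 lands with bottom-row=2; cleared 0 line(s) (total 0); column heights now [8 6 6 4 4 4], max=8
Drop 6: J rot3 at col 3 lands with bottom-row=4; cleared 0 line(s) (total 0); column heights now [8 6 6 5 7 4], max=8

Answer: 0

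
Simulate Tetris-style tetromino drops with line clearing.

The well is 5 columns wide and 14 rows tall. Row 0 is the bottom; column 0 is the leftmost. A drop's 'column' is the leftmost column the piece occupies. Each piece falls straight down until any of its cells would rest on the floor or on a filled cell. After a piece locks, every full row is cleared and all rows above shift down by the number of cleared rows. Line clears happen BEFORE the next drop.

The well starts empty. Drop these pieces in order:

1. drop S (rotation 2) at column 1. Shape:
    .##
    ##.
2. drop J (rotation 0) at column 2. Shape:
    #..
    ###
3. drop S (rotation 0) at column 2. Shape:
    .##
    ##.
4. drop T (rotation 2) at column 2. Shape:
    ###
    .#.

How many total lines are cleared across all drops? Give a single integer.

Answer: 0

Derivation:
Drop 1: S rot2 at col 1 lands with bottom-row=0; cleared 0 line(s) (total 0); column heights now [0 1 2 2 0], max=2
Drop 2: J rot0 at col 2 lands with bottom-row=2; cleared 0 line(s) (total 0); column heights now [0 1 4 3 3], max=4
Drop 3: S rot0 at col 2 lands with bottom-row=4; cleared 0 line(s) (total 0); column heights now [0 1 5 6 6], max=6
Drop 4: T rot2 at col 2 lands with bottom-row=6; cleared 0 line(s) (total 0); column heights now [0 1 8 8 8], max=8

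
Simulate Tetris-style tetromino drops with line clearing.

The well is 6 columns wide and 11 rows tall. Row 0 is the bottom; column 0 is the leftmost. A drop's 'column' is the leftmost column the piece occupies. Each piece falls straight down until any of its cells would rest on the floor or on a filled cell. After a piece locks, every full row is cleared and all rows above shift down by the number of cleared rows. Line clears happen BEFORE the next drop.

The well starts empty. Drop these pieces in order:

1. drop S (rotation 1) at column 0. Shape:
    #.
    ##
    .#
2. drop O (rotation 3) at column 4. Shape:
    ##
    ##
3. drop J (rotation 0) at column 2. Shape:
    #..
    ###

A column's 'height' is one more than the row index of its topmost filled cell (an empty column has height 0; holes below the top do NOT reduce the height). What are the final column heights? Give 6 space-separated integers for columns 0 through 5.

Answer: 3 2 4 3 3 2

Derivation:
Drop 1: S rot1 at col 0 lands with bottom-row=0; cleared 0 line(s) (total 0); column heights now [3 2 0 0 0 0], max=3
Drop 2: O rot3 at col 4 lands with bottom-row=0; cleared 0 line(s) (total 0); column heights now [3 2 0 0 2 2], max=3
Drop 3: J rot0 at col 2 lands with bottom-row=2; cleared 0 line(s) (total 0); column heights now [3 2 4 3 3 2], max=4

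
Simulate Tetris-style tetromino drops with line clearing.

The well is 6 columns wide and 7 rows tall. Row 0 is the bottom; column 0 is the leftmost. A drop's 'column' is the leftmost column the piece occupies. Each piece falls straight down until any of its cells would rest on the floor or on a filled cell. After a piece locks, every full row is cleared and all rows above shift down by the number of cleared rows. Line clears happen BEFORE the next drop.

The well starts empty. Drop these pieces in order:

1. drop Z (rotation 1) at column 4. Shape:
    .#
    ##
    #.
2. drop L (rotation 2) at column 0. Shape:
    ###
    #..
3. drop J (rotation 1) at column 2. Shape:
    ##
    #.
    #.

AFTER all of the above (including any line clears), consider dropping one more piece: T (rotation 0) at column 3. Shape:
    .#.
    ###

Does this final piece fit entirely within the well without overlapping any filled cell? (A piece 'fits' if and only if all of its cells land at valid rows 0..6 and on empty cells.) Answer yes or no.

Answer: yes

Derivation:
Drop 1: Z rot1 at col 4 lands with bottom-row=0; cleared 0 line(s) (total 0); column heights now [0 0 0 0 2 3], max=3
Drop 2: L rot2 at col 0 lands with bottom-row=0; cleared 0 line(s) (total 0); column heights now [2 2 2 0 2 3], max=3
Drop 3: J rot1 at col 2 lands with bottom-row=2; cleared 0 line(s) (total 0); column heights now [2 2 5 5 2 3], max=5
Test piece T rot0 at col 3 (width 3): heights before test = [2 2 5 5 2 3]; fits = True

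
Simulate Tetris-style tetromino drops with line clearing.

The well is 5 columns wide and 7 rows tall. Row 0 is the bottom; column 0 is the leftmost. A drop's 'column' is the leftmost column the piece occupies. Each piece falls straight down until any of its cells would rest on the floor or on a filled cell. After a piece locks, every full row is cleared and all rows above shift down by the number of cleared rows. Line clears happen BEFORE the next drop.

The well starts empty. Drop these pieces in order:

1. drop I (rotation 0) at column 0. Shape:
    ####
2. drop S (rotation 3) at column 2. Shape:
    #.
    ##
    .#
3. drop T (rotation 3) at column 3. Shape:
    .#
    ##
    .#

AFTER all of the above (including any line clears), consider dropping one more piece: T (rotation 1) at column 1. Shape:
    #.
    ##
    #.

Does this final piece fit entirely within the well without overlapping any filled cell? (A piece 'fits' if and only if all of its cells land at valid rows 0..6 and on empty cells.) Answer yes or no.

Answer: yes

Derivation:
Drop 1: I rot0 at col 0 lands with bottom-row=0; cleared 0 line(s) (total 0); column heights now [1 1 1 1 0], max=1
Drop 2: S rot3 at col 2 lands with bottom-row=1; cleared 0 line(s) (total 0); column heights now [1 1 4 3 0], max=4
Drop 3: T rot3 at col 3 lands with bottom-row=2; cleared 0 line(s) (total 0); column heights now [1 1 4 4 5], max=5
Test piece T rot1 at col 1 (width 2): heights before test = [1 1 4 4 5]; fits = True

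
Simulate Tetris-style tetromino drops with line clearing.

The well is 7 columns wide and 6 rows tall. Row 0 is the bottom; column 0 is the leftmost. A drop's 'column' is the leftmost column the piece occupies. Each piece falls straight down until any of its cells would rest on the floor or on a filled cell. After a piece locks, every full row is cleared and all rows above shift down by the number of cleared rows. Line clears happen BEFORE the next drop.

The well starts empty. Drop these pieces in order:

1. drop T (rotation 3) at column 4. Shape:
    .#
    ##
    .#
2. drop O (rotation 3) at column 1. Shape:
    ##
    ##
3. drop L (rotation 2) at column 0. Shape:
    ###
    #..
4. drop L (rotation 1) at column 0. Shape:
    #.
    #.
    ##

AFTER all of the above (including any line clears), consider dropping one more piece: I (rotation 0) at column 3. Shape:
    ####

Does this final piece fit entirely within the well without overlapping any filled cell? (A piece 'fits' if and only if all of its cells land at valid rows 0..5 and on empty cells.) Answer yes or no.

Answer: yes

Derivation:
Drop 1: T rot3 at col 4 lands with bottom-row=0; cleared 0 line(s) (total 0); column heights now [0 0 0 0 2 3 0], max=3
Drop 2: O rot3 at col 1 lands with bottom-row=0; cleared 0 line(s) (total 0); column heights now [0 2 2 0 2 3 0], max=3
Drop 3: L rot2 at col 0 lands with bottom-row=1; cleared 0 line(s) (total 0); column heights now [3 3 3 0 2 3 0], max=3
Drop 4: L rot1 at col 0 lands with bottom-row=3; cleared 0 line(s) (total 0); column heights now [6 4 3 0 2 3 0], max=6
Test piece I rot0 at col 3 (width 4): heights before test = [6 4 3 0 2 3 0]; fits = True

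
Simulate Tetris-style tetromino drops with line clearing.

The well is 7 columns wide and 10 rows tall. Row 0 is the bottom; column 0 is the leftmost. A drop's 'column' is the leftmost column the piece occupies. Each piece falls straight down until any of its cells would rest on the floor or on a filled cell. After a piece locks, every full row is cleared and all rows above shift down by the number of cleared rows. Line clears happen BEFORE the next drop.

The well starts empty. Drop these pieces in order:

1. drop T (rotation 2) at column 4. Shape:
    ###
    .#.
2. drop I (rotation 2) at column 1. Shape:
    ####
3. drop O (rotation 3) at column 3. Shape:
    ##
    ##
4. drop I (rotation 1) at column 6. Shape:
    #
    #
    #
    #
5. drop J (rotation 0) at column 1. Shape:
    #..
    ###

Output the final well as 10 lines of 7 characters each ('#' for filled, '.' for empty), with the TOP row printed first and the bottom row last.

Answer: .......
.......
.......
.#.....
.###..#
...##.#
...##.#
.####.#
....###
.....#.

Derivation:
Drop 1: T rot2 at col 4 lands with bottom-row=0; cleared 0 line(s) (total 0); column heights now [0 0 0 0 2 2 2], max=2
Drop 2: I rot2 at col 1 lands with bottom-row=2; cleared 0 line(s) (total 0); column heights now [0 3 3 3 3 2 2], max=3
Drop 3: O rot3 at col 3 lands with bottom-row=3; cleared 0 line(s) (total 0); column heights now [0 3 3 5 5 2 2], max=5
Drop 4: I rot1 at col 6 lands with bottom-row=2; cleared 0 line(s) (total 0); column heights now [0 3 3 5 5 2 6], max=6
Drop 5: J rot0 at col 1 lands with bottom-row=5; cleared 0 line(s) (total 0); column heights now [0 7 6 6 5 2 6], max=7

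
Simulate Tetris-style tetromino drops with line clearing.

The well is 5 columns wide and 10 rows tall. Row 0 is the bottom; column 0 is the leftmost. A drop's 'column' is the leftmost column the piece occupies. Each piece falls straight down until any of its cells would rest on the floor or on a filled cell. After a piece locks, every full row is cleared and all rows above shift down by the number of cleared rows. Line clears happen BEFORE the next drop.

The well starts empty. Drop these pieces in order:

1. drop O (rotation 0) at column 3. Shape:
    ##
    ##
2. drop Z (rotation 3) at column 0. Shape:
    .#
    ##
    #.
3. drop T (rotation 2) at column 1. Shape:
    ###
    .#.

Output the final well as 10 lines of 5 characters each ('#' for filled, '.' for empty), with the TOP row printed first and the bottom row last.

Drop 1: O rot0 at col 3 lands with bottom-row=0; cleared 0 line(s) (total 0); column heights now [0 0 0 2 2], max=2
Drop 2: Z rot3 at col 0 lands with bottom-row=0; cleared 0 line(s) (total 0); column heights now [2 3 0 2 2], max=3
Drop 3: T rot2 at col 1 lands with bottom-row=2; cleared 0 line(s) (total 0); column heights now [2 4 4 4 2], max=4

Answer: .....
.....
.....
.....
.....
.....
.###.
.##..
##.##
#..##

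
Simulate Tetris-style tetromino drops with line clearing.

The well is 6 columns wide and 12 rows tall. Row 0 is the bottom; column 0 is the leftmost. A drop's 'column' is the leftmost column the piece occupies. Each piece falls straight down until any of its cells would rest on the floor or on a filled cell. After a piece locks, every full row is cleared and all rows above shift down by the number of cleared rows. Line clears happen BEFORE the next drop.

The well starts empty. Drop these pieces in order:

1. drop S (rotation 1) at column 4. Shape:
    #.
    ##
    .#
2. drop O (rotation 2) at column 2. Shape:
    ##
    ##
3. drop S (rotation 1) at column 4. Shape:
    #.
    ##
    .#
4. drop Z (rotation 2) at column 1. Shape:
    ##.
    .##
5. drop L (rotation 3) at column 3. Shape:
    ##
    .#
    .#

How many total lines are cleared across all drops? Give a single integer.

Drop 1: S rot1 at col 4 lands with bottom-row=0; cleared 0 line(s) (total 0); column heights now [0 0 0 0 3 2], max=3
Drop 2: O rot2 at col 2 lands with bottom-row=0; cleared 0 line(s) (total 0); column heights now [0 0 2 2 3 2], max=3
Drop 3: S rot1 at col 4 lands with bottom-row=2; cleared 0 line(s) (total 0); column heights now [0 0 2 2 5 4], max=5
Drop 4: Z rot2 at col 1 lands with bottom-row=2; cleared 0 line(s) (total 0); column heights now [0 4 4 3 5 4], max=5
Drop 5: L rot3 at col 3 lands with bottom-row=5; cleared 0 line(s) (total 0); column heights now [0 4 4 8 8 4], max=8

Answer: 0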